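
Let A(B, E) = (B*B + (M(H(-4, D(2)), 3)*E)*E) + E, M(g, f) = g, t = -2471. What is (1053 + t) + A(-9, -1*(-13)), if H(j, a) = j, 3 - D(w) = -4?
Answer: -2000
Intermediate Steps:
D(w) = 7 (D(w) = 3 - 1*(-4) = 3 + 4 = 7)
A(B, E) = E + B**2 - 4*E**2 (A(B, E) = (B*B + (-4*E)*E) + E = (B**2 - 4*E**2) + E = E + B**2 - 4*E**2)
(1053 + t) + A(-9, -1*(-13)) = (1053 - 2471) + (-1*(-13) + (-9)**2 - 4*(-1*(-13))**2) = -1418 + (13 + 81 - 4*13**2) = -1418 + (13 + 81 - 4*169) = -1418 + (13 + 81 - 676) = -1418 - 582 = -2000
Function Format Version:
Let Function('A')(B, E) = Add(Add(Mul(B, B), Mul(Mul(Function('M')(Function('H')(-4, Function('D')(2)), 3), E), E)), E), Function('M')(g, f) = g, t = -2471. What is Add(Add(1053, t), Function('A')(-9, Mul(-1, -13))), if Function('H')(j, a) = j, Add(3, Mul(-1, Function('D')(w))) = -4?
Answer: -2000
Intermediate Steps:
Function('D')(w) = 7 (Function('D')(w) = Add(3, Mul(-1, -4)) = Add(3, 4) = 7)
Function('A')(B, E) = Add(E, Pow(B, 2), Mul(-4, Pow(E, 2))) (Function('A')(B, E) = Add(Add(Mul(B, B), Mul(Mul(-4, E), E)), E) = Add(Add(Pow(B, 2), Mul(-4, Pow(E, 2))), E) = Add(E, Pow(B, 2), Mul(-4, Pow(E, 2))))
Add(Add(1053, t), Function('A')(-9, Mul(-1, -13))) = Add(Add(1053, -2471), Add(Mul(-1, -13), Pow(-9, 2), Mul(-4, Pow(Mul(-1, -13), 2)))) = Add(-1418, Add(13, 81, Mul(-4, Pow(13, 2)))) = Add(-1418, Add(13, 81, Mul(-4, 169))) = Add(-1418, Add(13, 81, -676)) = Add(-1418, -582) = -2000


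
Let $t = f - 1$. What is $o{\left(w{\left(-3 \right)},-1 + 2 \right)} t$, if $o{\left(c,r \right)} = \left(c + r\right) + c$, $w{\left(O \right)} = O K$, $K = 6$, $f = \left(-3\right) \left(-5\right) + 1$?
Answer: $-525$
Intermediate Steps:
$f = 16$ ($f = 15 + 1 = 16$)
$t = 15$ ($t = 16 - 1 = 15$)
$w{\left(O \right)} = 6 O$ ($w{\left(O \right)} = O 6 = 6 O$)
$o{\left(c,r \right)} = r + 2 c$
$o{\left(w{\left(-3 \right)},-1 + 2 \right)} t = \left(\left(-1 + 2\right) + 2 \cdot 6 \left(-3\right)\right) 15 = \left(1 + 2 \left(-18\right)\right) 15 = \left(1 - 36\right) 15 = \left(-35\right) 15 = -525$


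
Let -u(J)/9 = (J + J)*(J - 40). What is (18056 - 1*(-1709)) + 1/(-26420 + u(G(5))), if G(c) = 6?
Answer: 449614219/22748 ≈ 19765.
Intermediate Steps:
u(J) = -18*J*(-40 + J) (u(J) = -9*(J + J)*(J - 40) = -9*2*J*(-40 + J) = -18*J*(-40 + J))
(18056 - 1*(-1709)) + 1/(-26420 + u(G(5))) = (18056 - 1*(-1709)) + 1/(-26420 + 18*6*(40 - 1*6)) = (18056 + 1709) + 1/(-26420 + 18*6*(40 - 6)) = 19765 + 1/(-26420 + 18*6*34) = 19765 + 1/(-26420 + 3672) = 19765 + 1/(-22748) = 19765 - 1/22748 = 449614219/22748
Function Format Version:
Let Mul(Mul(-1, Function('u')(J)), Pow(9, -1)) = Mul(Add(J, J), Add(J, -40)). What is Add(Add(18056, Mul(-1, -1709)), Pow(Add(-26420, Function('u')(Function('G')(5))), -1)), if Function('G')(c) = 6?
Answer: Rational(449614219, 22748) ≈ 19765.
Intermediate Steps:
Function('u')(J) = Mul(-18, J, Add(-40, J)) (Function('u')(J) = Mul(-9, Mul(Add(J, J), Add(J, -40))) = Mul(-9, Mul(Mul(2, J), Add(-40, J))) = Mul(-9, Mul(2, J, Add(-40, J))) = Mul(-18, J, Add(-40, J)))
Add(Add(18056, Mul(-1, -1709)), Pow(Add(-26420, Function('u')(Function('G')(5))), -1)) = Add(Add(18056, Mul(-1, -1709)), Pow(Add(-26420, Mul(18, 6, Add(40, Mul(-1, 6)))), -1)) = Add(Add(18056, 1709), Pow(Add(-26420, Mul(18, 6, Add(40, -6))), -1)) = Add(19765, Pow(Add(-26420, Mul(18, 6, 34)), -1)) = Add(19765, Pow(Add(-26420, 3672), -1)) = Add(19765, Pow(-22748, -1)) = Add(19765, Rational(-1, 22748)) = Rational(449614219, 22748)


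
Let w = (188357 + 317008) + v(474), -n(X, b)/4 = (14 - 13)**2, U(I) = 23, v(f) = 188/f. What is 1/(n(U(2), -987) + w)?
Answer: 237/119770651 ≈ 1.9788e-6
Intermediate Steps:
n(X, b) = -4 (n(X, b) = -4*(14 - 13)**2 = -4*1**2 = -4*1 = -4)
w = 119771599/237 (w = (188357 + 317008) + 188/474 = 505365 + 188*(1/474) = 505365 + 94/237 = 119771599/237 ≈ 5.0537e+5)
1/(n(U(2), -987) + w) = 1/(-4 + 119771599/237) = 1/(119770651/237) = 237/119770651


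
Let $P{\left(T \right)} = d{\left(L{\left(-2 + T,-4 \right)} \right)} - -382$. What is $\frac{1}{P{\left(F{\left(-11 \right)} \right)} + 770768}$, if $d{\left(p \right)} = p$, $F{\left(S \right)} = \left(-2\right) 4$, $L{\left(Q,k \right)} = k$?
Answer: $\frac{1}{771146} \approx 1.2968 \cdot 10^{-6}$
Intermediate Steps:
$F{\left(S \right)} = -8$
$P{\left(T \right)} = 378$ ($P{\left(T \right)} = -4 - -382 = -4 + 382 = 378$)
$\frac{1}{P{\left(F{\left(-11 \right)} \right)} + 770768} = \frac{1}{378 + 770768} = \frac{1}{771146}$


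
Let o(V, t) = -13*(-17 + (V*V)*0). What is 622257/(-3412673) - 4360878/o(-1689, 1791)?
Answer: -14882388125691/754200733 ≈ -19733.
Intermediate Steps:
o(V, t) = 221 (o(V, t) = -13*(-17 + V²*0) = -13*(-17 + 0) = -13*(-17) = 221)
622257/(-3412673) - 4360878/o(-1689, 1791) = 622257/(-3412673) - 4360878/221 = 622257*(-1/3412673) - 4360878*1/221 = -622257/3412673 - 4360878/221 = -14882388125691/754200733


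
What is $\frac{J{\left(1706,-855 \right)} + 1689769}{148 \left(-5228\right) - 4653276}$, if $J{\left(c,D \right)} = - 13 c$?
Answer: $- \frac{1667591}{5427020} \approx -0.30728$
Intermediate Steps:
$\frac{J{\left(1706,-855 \right)} + 1689769}{148 \left(-5228\right) - 4653276} = \frac{\left(-13\right) 1706 + 1689769}{148 \left(-5228\right) - 4653276} = \frac{-22178 + 1689769}{-773744 - 4653276} = \frac{1667591}{-5427020} = 1667591 \left(- \frac{1}{5427020}\right) = - \frac{1667591}{5427020}$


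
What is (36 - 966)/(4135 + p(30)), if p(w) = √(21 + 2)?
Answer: -1922775/8549101 + 465*√23/8549101 ≈ -0.22465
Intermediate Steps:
p(w) = √23
(36 - 966)/(4135 + p(30)) = (36 - 966)/(4135 + √23) = -930/(4135 + √23)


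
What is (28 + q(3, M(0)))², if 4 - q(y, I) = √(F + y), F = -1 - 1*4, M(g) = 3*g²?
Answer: (32 - I*√2)² ≈ 1022.0 - 90.51*I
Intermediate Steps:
F = -5 (F = -1 - 4 = -5)
q(y, I) = 4 - √(-5 + y)
(28 + q(3, M(0)))² = (28 + (4 - √(-5 + 3)))² = (28 + (4 - √(-2)))² = (28 + (4 - I*√2))² = (32 - I*√2)²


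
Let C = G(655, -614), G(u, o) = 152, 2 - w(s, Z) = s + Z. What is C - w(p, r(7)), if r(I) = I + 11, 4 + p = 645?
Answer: 809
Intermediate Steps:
p = 641 (p = -4 + 645 = 641)
r(I) = 11 + I
w(s, Z) = 2 - Z - s (w(s, Z) = 2 - (s + Z) = 2 - (Z + s) = 2 + (-Z - s) = 2 - Z - s)
C = 152
C - w(p, r(7)) = 152 - (2 - (11 + 7) - 1*641) = 152 - (2 - 1*18 - 641) = 152 - (2 - 18 - 641) = 152 - 1*(-657) = 152 + 657 = 809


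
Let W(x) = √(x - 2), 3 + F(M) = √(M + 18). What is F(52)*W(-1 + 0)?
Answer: I*√3*(-3 + √70) ≈ 9.2952*I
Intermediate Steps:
F(M) = -3 + √(18 + M) (F(M) = -3 + √(M + 18) = -3 + √(18 + M))
W(x) = √(-2 + x)
F(52)*W(-1 + 0) = (-3 + √(18 + 52))*√(-2 + (-1 + 0)) = (-3 + √70)*√(-2 - 1) = (-3 + √70)*√(-3) = (-3 + √70)*(I*√3) = I*√3*(-3 + √70)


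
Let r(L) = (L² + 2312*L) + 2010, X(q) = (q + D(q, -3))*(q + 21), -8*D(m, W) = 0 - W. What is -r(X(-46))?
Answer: -257704665/64 ≈ -4.0266e+6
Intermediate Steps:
D(m, W) = W/8 (D(m, W) = -(0 - W)/8 = -(-1)*W/8 = W/8)
X(q) = (21 + q)*(-3/8 + q) (X(q) = (q + (⅛)*(-3))*(q + 21) = (q - 3/8)*(21 + q) = (-3/8 + q)*(21 + q) = (21 + q)*(-3/8 + q))
r(L) = 2010 + L² + 2312*L
-r(X(-46)) = -(2010 + (-63/8 + (-46)² + (165/8)*(-46))² + 2312*(-63/8 + (-46)² + (165/8)*(-46))) = -(2010 + (-63/8 + 2116 - 3795/4)² + 2312*(-63/8 + 2116 - 3795/4)) = -(2010 + (9275/8)² + 2312*(9275/8)) = -(2010 + 86025625/64 + 2680475) = -1*257704665/64 = -257704665/64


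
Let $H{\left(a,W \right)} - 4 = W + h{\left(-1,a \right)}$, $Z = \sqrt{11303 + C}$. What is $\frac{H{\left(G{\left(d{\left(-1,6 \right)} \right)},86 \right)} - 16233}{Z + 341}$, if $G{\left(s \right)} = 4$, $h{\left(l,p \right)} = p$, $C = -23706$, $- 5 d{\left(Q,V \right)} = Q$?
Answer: $- \frac{5503399}{128684} + \frac{16139 i \sqrt{12403}}{128684} \approx -42.767 + 13.967 i$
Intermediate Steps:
$d{\left(Q,V \right)} = - \frac{Q}{5}$
$Z = i \sqrt{12403}$ ($Z = \sqrt{11303 - 23706} = \sqrt{-12403} = i \sqrt{12403} \approx 111.37 i$)
$H{\left(a,W \right)} = 4 + W + a$ ($H{\left(a,W \right)} = 4 + \left(W + a\right) = 4 + W + a$)
$\frac{H{\left(G{\left(d{\left(-1,6 \right)} \right)},86 \right)} - 16233}{Z + 341} = \frac{\left(4 + 86 + 4\right) - 16233}{i \sqrt{12403} + 341} = \frac{94 - 16233}{341 + i \sqrt{12403}} = - \frac{16139}{341 + i \sqrt{12403}}$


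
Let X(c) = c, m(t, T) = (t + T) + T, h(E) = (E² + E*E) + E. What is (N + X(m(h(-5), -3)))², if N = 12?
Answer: 2601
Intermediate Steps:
h(E) = E + 2*E² (h(E) = (E² + E²) + E = 2*E² + E = E + 2*E²)
m(t, T) = t + 2*T (m(t, T) = (T + t) + T = t + 2*T)
(N + X(m(h(-5), -3)))² = (12 + (-5*(1 + 2*(-5)) + 2*(-3)))² = (12 + (-5*(1 - 10) - 6))² = (12 + (-5*(-9) - 6))² = (12 + (45 - 6))² = (12 + 39)² = 51² = 2601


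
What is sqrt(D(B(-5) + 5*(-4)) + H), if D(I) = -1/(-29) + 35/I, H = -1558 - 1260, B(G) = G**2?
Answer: I*sqrt(2364022)/29 ≈ 53.019*I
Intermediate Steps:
H = -2818
D(I) = 1/29 + 35/I (D(I) = -1*(-1/29) + 35/I = 1/29 + 35/I)
sqrt(D(B(-5) + 5*(-4)) + H) = sqrt((1015 + ((-5)**2 + 5*(-4)))/(29*((-5)**2 + 5*(-4))) - 2818) = sqrt((1015 + (25 - 20))/(29*(25 - 20)) - 2818) = sqrt((1/29)*(1015 + 5)/5 - 2818) = sqrt((1/29)*(1/5)*1020 - 2818) = sqrt(204/29 - 2818) = sqrt(-81518/29) = I*sqrt(2364022)/29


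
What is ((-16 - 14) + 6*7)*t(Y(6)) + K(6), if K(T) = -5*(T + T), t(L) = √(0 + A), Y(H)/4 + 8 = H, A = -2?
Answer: -60 + 12*I*√2 ≈ -60.0 + 16.971*I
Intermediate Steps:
Y(H) = -32 + 4*H
t(L) = I*√2 (t(L) = √(0 - 2) = √(-2) = I*√2)
K(T) = -10*T
((-16 - 14) + 6*7)*t(Y(6)) + K(6) = ((-16 - 14) + 6*7)*(I*√2) - 10*6 = (-30 + 42)*(I*√2) - 60 = 12*(I*√2) - 60 = 12*I*√2 - 60 = -60 + 12*I*√2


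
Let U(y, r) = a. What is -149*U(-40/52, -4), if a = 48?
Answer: -7152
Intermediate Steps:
U(y, r) = 48
-149*U(-40/52, -4) = -149*48 = -7152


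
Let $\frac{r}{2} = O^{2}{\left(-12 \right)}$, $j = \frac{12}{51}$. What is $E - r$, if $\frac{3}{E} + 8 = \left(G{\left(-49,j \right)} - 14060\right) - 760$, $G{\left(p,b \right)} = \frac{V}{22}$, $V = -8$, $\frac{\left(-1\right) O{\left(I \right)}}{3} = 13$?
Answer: $- \frac{496186737}{163112} \approx -3042.0$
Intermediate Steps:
$O{\left(I \right)} = -39$ ($O{\left(I \right)} = \left(-3\right) 13 = -39$)
$j = \frac{4}{17}$ ($j = 12 \cdot \frac{1}{51} = \frac{4}{17} \approx 0.23529$)
$G{\left(p,b \right)} = - \frac{4}{11}$ ($G{\left(p,b \right)} = - \frac{8}{22} = \left(-8\right) \frac{1}{22} = - \frac{4}{11}$)
$r = 3042$ ($r = 2 \left(-39\right)^{2} = 2 \cdot 1521 = 3042$)
$E = - \frac{33}{163112}$ ($E = \frac{3}{-8 - \frac{163024}{11}} = \frac{3}{- \frac{163112}{11}} = 3 \left(- \frac{11}{163112}\right) = - \frac{33}{163112} \approx -0.00020231$)
$E - r = - \frac{33}{163112} - 3042 = - \frac{496186737}{163112}$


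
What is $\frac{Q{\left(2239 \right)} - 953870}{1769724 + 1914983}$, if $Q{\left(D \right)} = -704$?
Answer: $- \frac{954574}{3684707} \approx -0.25906$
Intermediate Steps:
$\frac{Q{\left(2239 \right)} - 953870}{1769724 + 1914983} = \frac{-704 - 953870}{1769724 + 1914983} = \frac{-704 - 953870}{3684707} = \left(-954574\right) \frac{1}{3684707} = - \frac{954574}{3684707}$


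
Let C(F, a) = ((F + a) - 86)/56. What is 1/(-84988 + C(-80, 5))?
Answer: -8/679927 ≈ -1.1766e-5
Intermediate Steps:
C(F, a) = -43/28 + F/56 + a/56 (C(F, a) = (-86 + F + a)*(1/56) = -43/28 + F/56 + a/56)
1/(-84988 + C(-80, 5)) = 1/(-84988 + (-43/28 + (1/56)*(-80) + (1/56)*5)) = 1/(-84988 + (-43/28 - 10/7 + 5/56)) = 1/(-84988 - 23/8) = 1/(-679927/8) = -8/679927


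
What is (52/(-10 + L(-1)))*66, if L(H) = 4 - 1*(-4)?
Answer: -1716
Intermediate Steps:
L(H) = 8 (L(H) = 4 + 4 = 8)
(52/(-10 + L(-1)))*66 = (52/(-10 + 8))*66 = (52/(-2))*66 = -½*52*66 = -26*66 = -1716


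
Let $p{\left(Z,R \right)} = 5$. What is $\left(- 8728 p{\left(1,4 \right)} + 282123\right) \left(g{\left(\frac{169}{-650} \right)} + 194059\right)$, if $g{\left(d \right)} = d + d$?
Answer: $\frac{1156991212146}{25} \approx 4.628 \cdot 10^{10}$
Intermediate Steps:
$g{\left(d \right)} = 2 d$
$\left(- 8728 p{\left(1,4 \right)} + 282123\right) \left(g{\left(\frac{169}{-650} \right)} + 194059\right) = \left(\left(-8728\right) 5 + 282123\right) \left(2 \frac{169}{-650} + 194059\right) = \left(-43640 + 282123\right) \left(2 \cdot 169 \left(- \frac{1}{650}\right) + 194059\right) = 238483 \left(2 \left(- \frac{13}{50}\right) + 194059\right) = 238483 \left(- \frac{13}{25} + 194059\right) = 238483 \cdot \frac{4851462}{25} = \frac{1156991212146}{25}$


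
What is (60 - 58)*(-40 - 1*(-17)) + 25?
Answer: -21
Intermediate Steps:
(60 - 58)*(-40 - 1*(-17)) + 25 = 2*(-40 + 17) + 25 = 2*(-23) + 25 = -46 + 25 = -21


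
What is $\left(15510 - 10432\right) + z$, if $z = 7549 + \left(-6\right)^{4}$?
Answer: $13923$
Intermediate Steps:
$z = 8845$ ($z = 7549 + 1296 = 8845$)
$\left(15510 - 10432\right) + z = \left(15510 - 10432\right) + 8845 = 5078 + 8845 = 13923$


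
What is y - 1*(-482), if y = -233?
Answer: 249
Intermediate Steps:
y - 1*(-482) = -233 - 1*(-482) = -233 + 482 = 249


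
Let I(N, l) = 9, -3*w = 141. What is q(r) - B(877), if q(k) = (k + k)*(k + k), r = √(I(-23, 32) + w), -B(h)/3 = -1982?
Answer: -6098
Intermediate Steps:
w = -47 (w = -⅓*141 = -47)
B(h) = 5946 (B(h) = -3*(-1982) = 5946)
r = I*√38 (r = √(9 - 47) = √(-38) = I*√38 ≈ 6.1644*I)
q(k) = 4*k² (q(k) = (2*k)*(2*k) = 4*k²)
q(r) - B(877) = 4*(I*√38)² - 1*5946 = 4*(-38) - 5946 = -152 - 5946 = -6098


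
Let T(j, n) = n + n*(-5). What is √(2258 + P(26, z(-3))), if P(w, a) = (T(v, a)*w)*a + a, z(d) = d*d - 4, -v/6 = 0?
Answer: I*√337 ≈ 18.358*I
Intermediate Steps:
v = 0 (v = -6*0 = 0)
T(j, n) = -4*n (T(j, n) = n - 5*n = -4*n)
z(d) = -4 + d² (z(d) = d² - 4 = -4 + d²)
P(w, a) = a - 4*w*a² (P(w, a) = ((-4*a)*w)*a + a = (-4*a*w)*a + a = -4*w*a² + a = a - 4*w*a²)
√(2258 + P(26, z(-3))) = √(2258 + (-4 + (-3)²)*(1 - 4*(-4 + (-3)²)*26)) = √(2258 + (-4 + 9)*(1 - 4*(-4 + 9)*26)) = √(2258 + 5*(1 - 4*5*26)) = √(2258 + 5*(1 - 520)) = √(2258 + 5*(-519)) = √(2258 - 2595) = √(-337) = I*√337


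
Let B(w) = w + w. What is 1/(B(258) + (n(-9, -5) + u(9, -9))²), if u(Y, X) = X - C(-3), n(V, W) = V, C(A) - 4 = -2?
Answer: 1/916 ≈ 0.0010917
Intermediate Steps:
C(A) = 2 (C(A) = 4 - 2 = 2)
u(Y, X) = -2 + X (u(Y, X) = X - 1*2 = X - 2 = -2 + X)
B(w) = 2*w
1/(B(258) + (n(-9, -5) + u(9, -9))²) = 1/(2*258 + (-9 + (-2 - 9))²) = 1/(516 + (-9 - 11)²) = 1/(516 + (-20)²) = 1/(516 + 400) = 1/916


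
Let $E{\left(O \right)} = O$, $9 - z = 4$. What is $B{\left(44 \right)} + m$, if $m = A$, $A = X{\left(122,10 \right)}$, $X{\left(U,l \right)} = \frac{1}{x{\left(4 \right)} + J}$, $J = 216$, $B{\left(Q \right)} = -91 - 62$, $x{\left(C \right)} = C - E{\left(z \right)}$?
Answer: $- \frac{32894}{215} \approx -153.0$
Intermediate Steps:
$z = 5$ ($z = 9 - 4 = 5$)
$x{\left(C \right)} = -5 + C$ ($x{\left(C \right)} = C - 5 = -5 + C$)
$B{\left(Q \right)} = -153$ ($B{\left(Q \right)} = -91 - 62 = -153$)
$X{\left(U,l \right)} = \frac{1}{215}$ ($X{\left(U,l \right)} = \frac{1}{\left(-5 + 4\right) + 216} = \frac{1}{-1 + 216} = \frac{1}{215}$)
$A = \frac{1}{215} \approx 0.0046512$
$m = \frac{1}{215} \approx 0.0046512$
$B{\left(44 \right)} + m = -153 + \frac{1}{215} = - \frac{32894}{215}$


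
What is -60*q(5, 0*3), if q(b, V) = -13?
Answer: 780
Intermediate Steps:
-60*q(5, 0*3) = -60*(-13) = 780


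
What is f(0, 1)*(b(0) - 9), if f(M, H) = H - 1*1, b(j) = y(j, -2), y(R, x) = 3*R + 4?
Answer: 0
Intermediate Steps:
y(R, x) = 4 + 3*R
b(j) = 4 + 3*j
f(M, H) = -1 + H (f(M, H) = H - 1 = -1 + H)
f(0, 1)*(b(0) - 9) = (-1 + 1)*((4 + 3*0) - 9) = 0*((4 + 0) - 9) = 0*(4 - 9) = 0*(-5) = 0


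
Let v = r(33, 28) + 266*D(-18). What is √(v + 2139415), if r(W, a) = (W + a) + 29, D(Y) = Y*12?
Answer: √2082049 ≈ 1442.9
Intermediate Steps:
D(Y) = 12*Y
r(W, a) = 29 + W + a
v = -57366 (v = (29 + 33 + 28) + 266*(12*(-18)) = 90 + 266*(-216) = 90 - 57456 = -57366)
√(v + 2139415) = √(-57366 + 2139415) = √2082049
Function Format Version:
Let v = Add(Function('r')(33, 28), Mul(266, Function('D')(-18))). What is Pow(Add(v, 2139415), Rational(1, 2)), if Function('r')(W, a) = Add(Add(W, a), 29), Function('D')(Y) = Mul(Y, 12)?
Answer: Pow(2082049, Rational(1, 2)) ≈ 1442.9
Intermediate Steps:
Function('D')(Y) = Mul(12, Y)
Function('r')(W, a) = Add(29, W, a)
v = -57366 (v = Add(Add(29, 33, 28), Mul(266, Mul(12, -18))) = Add(90, Mul(266, -216)) = Add(90, -57456) = -57366)
Pow(Add(v, 2139415), Rational(1, 2)) = Pow(Add(-57366, 2139415), Rational(1, 2)) = Pow(2082049, Rational(1, 2))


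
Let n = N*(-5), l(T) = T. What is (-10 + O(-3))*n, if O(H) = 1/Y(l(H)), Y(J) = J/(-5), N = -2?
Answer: -250/3 ≈ -83.333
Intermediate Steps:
Y(J) = -J/5 (Y(J) = J*(-1/5) = -J/5)
n = 10 (n = -2*(-5) = 10)
O(H) = -5/H (O(H) = 1/(-H/5) = -5/H)
(-10 + O(-3))*n = (-10 - 5/(-3))*10 = (-10 - 5*(-1/3))*10 = (-10 + 5/3)*10 = -25/3*10 = -250/3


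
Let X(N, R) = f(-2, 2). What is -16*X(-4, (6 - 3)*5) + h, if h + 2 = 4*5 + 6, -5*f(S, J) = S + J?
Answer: 24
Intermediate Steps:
f(S, J) = -J/5 - S/5 (f(S, J) = -(S + J)/5 = -(J + S)/5 = -J/5 - S/5)
X(N, R) = 0 (X(N, R) = -⅕*2 - ⅕*(-2) = -⅖ + ⅖ = 0)
h = 24 (h = -2 + (4*5 + 6) = -2 + (20 + 6) = -2 + 26 = 24)
-16*X(-4, (6 - 3)*5) + h = -16*0 + 24 = 0 + 24 = 24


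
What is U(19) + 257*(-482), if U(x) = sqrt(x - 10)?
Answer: -123871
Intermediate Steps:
U(x) = sqrt(-10 + x)
U(19) + 257*(-482) = sqrt(-10 + 19) + 257*(-482) = sqrt(9) - 123874 = 3 - 123874 = -123871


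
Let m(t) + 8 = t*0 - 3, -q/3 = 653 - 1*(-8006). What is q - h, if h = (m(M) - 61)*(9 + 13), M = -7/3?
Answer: -24393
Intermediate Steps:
M = -7/3 (M = -7*1/3 = -7/3 ≈ -2.3333)
q = -25977 (q = -3*(653 - 1*(-8006)) = -3*(653 + 8006) = -3*8659 = -25977)
m(t) = -11 (m(t) = -8 + (t*0 - 3) = -8 + (0 - 3) = -8 - 3 = -11)
h = -1584 (h = (-11 - 61)*(9 + 13) = -72*22 = -1584)
q - h = -25977 - 1*(-1584) = -25977 + 1584 = -24393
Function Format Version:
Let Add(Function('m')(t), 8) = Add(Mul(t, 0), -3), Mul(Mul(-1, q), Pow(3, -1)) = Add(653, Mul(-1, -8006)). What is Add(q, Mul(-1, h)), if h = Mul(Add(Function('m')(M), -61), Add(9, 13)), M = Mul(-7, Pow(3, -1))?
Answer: -24393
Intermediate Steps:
M = Rational(-7, 3) (M = Mul(-7, Rational(1, 3)) = Rational(-7, 3) ≈ -2.3333)
q = -25977 (q = Mul(-3, Add(653, Mul(-1, -8006))) = Mul(-3, Add(653, 8006)) = Mul(-3, 8659) = -25977)
Function('m')(t) = -11 (Function('m')(t) = Add(-8, Add(Mul(t, 0), -3)) = Add(-8, Add(0, -3)) = Add(-8, -3) = -11)
h = -1584 (h = Mul(Add(-11, -61), Add(9, 13)) = Mul(-72, 22) = -1584)
Add(q, Mul(-1, h)) = Add(-25977, Mul(-1, -1584)) = Add(-25977, 1584) = -24393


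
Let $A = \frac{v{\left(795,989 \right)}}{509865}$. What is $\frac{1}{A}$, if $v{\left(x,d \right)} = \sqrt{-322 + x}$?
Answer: $\frac{509865 \sqrt{473}}{473} \approx 23444.0$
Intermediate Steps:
$A = \frac{\sqrt{473}}{509865}$ ($A = \frac{\sqrt{-322 + 795}}{509865} = \sqrt{473} \cdot \frac{1}{509865} = \frac{\sqrt{473}}{509865} \approx 4.2656 \cdot 10^{-5}$)
$\frac{1}{A} = \frac{1}{\frac{1}{509865} \sqrt{473}} = \frac{509865 \sqrt{473}}{473}$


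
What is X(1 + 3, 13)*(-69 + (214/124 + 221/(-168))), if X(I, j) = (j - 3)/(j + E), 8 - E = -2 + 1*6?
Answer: -1786075/44268 ≈ -40.347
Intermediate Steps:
E = 4 (E = 8 - (-2 + 1*6) = 8 - (-2 + 6) = 8 - 1*4 = 8 - 4 = 4)
X(I, j) = (-3 + j)/(4 + j) (X(I, j) = (j - 3)/(j + 4) = (-3 + j)/(4 + j))
X(1 + 3, 13)*(-69 + (214/124 + 221/(-168))) = ((-3 + 13)/(4 + 13))*(-69 + (214/124 + 221/(-168))) = (10/17)*(-69 + (214*(1/124) + 221*(-1/168))) = ((1/17)*10)*(-69 + (107/62 - 221/168)) = 10*(-69 + 2137/5208)/17 = (10/17)*(-357215/5208) = -1786075/44268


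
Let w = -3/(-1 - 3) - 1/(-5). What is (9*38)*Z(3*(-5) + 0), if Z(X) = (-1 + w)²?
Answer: 171/200 ≈ 0.85500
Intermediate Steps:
w = 19/20 (w = -3/(-4) - 1*(-⅕) = -3*(-¼) + ⅕ = ¾ + ⅕ = 19/20 ≈ 0.95000)
Z(X) = 1/400 (Z(X) = (-1 + 19/20)² = (-1/20)² = 1/400)
(9*38)*Z(3*(-5) + 0) = (9*38)*(1/400) = 342*(1/400) = 171/200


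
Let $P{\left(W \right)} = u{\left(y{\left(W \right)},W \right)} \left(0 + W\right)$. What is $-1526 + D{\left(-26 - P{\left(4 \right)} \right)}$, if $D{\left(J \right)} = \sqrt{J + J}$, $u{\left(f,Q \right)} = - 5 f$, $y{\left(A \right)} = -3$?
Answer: $-1526 + 2 i \sqrt{43} \approx -1526.0 + 13.115 i$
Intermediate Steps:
$P{\left(W \right)} = 15 W$ ($P{\left(W \right)} = \left(-5\right) \left(-3\right) \left(0 + W\right) = 15 W$)
$D{\left(J \right)} = \sqrt{2} \sqrt{J}$ ($D{\left(J \right)} = \sqrt{2 J} = \sqrt{2} \sqrt{J}$)
$-1526 + D{\left(-26 - P{\left(4 \right)} \right)} = -1526 + \sqrt{2} \sqrt{-26 - 15 \cdot 4} = -1526 + \sqrt{2} \sqrt{-26 - 60} = -1526 + \sqrt{2} \sqrt{-86} = -1526 + \sqrt{2} i \sqrt{86} = -1526 + 2 i \sqrt{43}$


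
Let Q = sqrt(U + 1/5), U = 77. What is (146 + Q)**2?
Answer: (730 + sqrt(1930))**2/25 ≈ 23959.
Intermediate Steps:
Q = sqrt(1930)/5 (Q = sqrt(77 + 1/5) = sqrt(386/5) = sqrt(1930)/5 ≈ 8.7863)
(146 + Q)**2 = (146 + sqrt(1930)/5)**2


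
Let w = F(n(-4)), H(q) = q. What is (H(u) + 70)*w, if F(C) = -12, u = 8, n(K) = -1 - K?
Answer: -936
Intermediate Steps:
w = -12
(H(u) + 70)*w = (8 + 70)*(-12) = 78*(-12) = -936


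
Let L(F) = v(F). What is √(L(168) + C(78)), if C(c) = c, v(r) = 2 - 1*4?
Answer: 2*√19 ≈ 8.7178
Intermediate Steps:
v(r) = -2 (v(r) = 2 - 4 = -2)
L(F) = -2
√(L(168) + C(78)) = √(-2 + 78) = √76 = 2*√19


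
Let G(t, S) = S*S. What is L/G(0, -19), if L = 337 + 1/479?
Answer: 8496/9101 ≈ 0.93352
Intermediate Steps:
G(t, S) = S**2
L = 161424/479 (L = 337 + 1/479 = 161424/479 ≈ 337.00)
L/G(0, -19) = 161424/(479*((-19)**2)) = (161424/479)/361 = (161424/479)*(1/361) = 8496/9101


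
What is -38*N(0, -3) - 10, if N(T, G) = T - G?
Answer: -124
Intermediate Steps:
-38*N(0, -3) - 10 = -38*(0 - 1*(-3)) - 10 = -38*(0 + 3) - 10 = -38*3 - 10 = -114 - 10 = -124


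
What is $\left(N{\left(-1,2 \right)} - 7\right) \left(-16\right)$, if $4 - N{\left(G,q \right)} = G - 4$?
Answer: $-32$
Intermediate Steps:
$N{\left(G,q \right)} = 8 - G$ ($N{\left(G,q \right)} = 4 - \left(G - 4\right) = 4 - \left(-4 + G\right) = 8 - G$)
$\left(N{\left(-1,2 \right)} - 7\right) \left(-16\right) = \left(\left(8 - -1\right) - 7\right) \left(-16\right) = \left(\left(8 + 1\right) - 7\right) \left(-16\right) = \left(9 - 7\right) \left(-16\right) = 2 \left(-16\right) = -32$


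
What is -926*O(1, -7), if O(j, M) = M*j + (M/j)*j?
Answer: 12964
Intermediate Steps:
O(j, M) = M + M*j (O(j, M) = M*j + M = M + M*j)
-926*O(1, -7) = -(-6482)*(1 + 1) = -(-6482)*2 = -926*(-14) = 12964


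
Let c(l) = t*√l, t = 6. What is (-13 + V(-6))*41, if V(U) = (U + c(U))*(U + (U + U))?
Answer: 3895 - 4428*I*√6 ≈ 3895.0 - 10846.0*I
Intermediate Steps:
c(l) = 6*√l
V(U) = 3*U*(U + 6*√U) (V(U) = (U + 6*√U)*(U + (U + U)) = (U + 6*√U)*(U + 2*U) = (U + 6*√U)*(3*U) = 3*U*(U + 6*√U))
(-13 + V(-6))*41 = (-13 + 3*(-6)*(-6 + 6*√(-6)))*41 = (-13 + 3*(-6)*(-6 + 6*(I*√6)))*41 = (-13 + 3*(-6)*(-6 + 6*I*√6))*41 = (-13 + (108 - 108*I*√6))*41 = (95 - 108*I*√6)*41 = 3895 - 4428*I*√6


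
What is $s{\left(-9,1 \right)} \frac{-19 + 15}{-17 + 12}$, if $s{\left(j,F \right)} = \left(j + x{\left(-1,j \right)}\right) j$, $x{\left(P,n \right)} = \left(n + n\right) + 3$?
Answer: $\frac{864}{5} \approx 172.8$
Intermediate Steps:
$x{\left(P,n \right)} = 3 + 2 n$ ($x{\left(P,n \right)} = 2 n + 3 = 3 + 2 n$)
$s{\left(j,F \right)} = j \left(3 + 3 j\right)$ ($s{\left(j,F \right)} = \left(j + \left(3 + 2 j\right)\right) j = \left(3 + 3 j\right) j = j \left(3 + 3 j\right)$)
$s{\left(-9,1 \right)} \frac{-19 + 15}{-17 + 12} = 3 \left(-9\right) \left(1 - 9\right) \frac{-19 + 15}{-17 + 12} = 3 \left(-9\right) \left(-8\right) \left(- \frac{4}{-5}\right) = 216 \left(\left(-4\right) \left(- \frac{1}{5}\right)\right) = 216 \cdot \frac{4}{5} = \frac{864}{5}$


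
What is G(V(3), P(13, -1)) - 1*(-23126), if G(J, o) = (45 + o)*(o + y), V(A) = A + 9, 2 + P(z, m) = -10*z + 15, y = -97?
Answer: 38534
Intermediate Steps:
P(z, m) = 13 - 10*z (P(z, m) = -2 + (-10*z + 15) = -2 + (15 - 10*z) = 13 - 10*z)
V(A) = 9 + A
G(J, o) = (-97 + o)*(45 + o) (G(J, o) = (45 + o)*(o - 97) = (45 + o)*(-97 + o) = (-97 + o)*(45 + o))
G(V(3), P(13, -1)) - 1*(-23126) = (-4365 + (13 - 10*13)² - 52*(13 - 10*13)) - 1*(-23126) = (-4365 + (13 - 130)² - 52*(13 - 130)) + 23126 = (-4365 + (-117)² - 52*(-117)) + 23126 = (-4365 + 13689 + 6084) + 23126 = 15408 + 23126 = 38534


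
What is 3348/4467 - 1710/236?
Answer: -1141407/175702 ≈ -6.4963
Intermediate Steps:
3348/4467 - 1710/236 = 3348*(1/4467) - 1710*1/236 = 1116/1489 - 855/118 = -1141407/175702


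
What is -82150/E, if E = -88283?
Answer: 82150/88283 ≈ 0.93053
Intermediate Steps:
-82150/E = -82150/(-88283) = -82150*(-1/88283) = 82150/88283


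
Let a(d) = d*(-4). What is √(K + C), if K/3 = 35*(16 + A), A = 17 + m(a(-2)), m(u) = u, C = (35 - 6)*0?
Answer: √4305 ≈ 65.613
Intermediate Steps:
a(d) = -4*d
C = 0 (C = 29*0 = 0)
A = 25 (A = 17 - 4*(-2) = 17 + 8 = 25)
K = 4305 (K = 3*(35*(16 + 25)) = 3*(35*41) = 3*1435 = 4305)
√(K + C) = √(4305 + 0) = √4305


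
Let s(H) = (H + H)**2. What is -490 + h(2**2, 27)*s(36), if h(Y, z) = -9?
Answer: -47146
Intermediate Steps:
s(H) = 4*H**2 (s(H) = (2*H)**2 = 4*H**2)
-490 + h(2**2, 27)*s(36) = -490 - 36*36**2 = -490 - 36*1296 = -490 - 9*5184 = -490 - 46656 = -47146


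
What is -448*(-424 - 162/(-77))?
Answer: 2079104/11 ≈ 1.8901e+5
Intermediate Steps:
-448*(-424 - 162/(-77)) = -448*(-424 - 162*(-1/77)) = -448*(-424 + 162/77) = -448*(-32486/77) = 2079104/11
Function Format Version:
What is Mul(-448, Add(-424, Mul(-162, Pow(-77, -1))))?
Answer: Rational(2079104, 11) ≈ 1.8901e+5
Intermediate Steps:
Mul(-448, Add(-424, Mul(-162, Pow(-77, -1)))) = Mul(-448, Add(-424, Mul(-162, Rational(-1, 77)))) = Mul(-448, Add(-424, Rational(162, 77))) = Mul(-448, Rational(-32486, 77)) = Rational(2079104, 11)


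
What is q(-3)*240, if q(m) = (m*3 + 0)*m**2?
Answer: -19440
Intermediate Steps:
q(m) = 3*m**3 (q(m) = (3*m + 0)*m**2 = (3*m)*m**2 = 3*m**3)
q(-3)*240 = (3*(-3)**3)*240 = (3*(-27))*240 = -81*240 = -19440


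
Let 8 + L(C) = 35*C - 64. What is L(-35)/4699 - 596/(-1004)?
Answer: 374604/1179449 ≈ 0.31761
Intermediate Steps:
L(C) = -72 + 35*C (L(C) = -8 + (35*C - 64) = -8 + (-64 + 35*C) = -72 + 35*C)
L(-35)/4699 - 596/(-1004) = (-72 + 35*(-35))/4699 - 596/(-1004) = (-72 - 1225)*(1/4699) - 596*(-1/1004) = -1297*1/4699 + 149/251 = -1297/4699 + 149/251 = 374604/1179449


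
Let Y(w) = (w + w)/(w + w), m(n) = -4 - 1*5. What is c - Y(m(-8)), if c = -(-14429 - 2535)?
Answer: 16963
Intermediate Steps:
m(n) = -9 (m(n) = -4 - 5 = -9)
c = 16964 (c = -1*(-16964) = 16964)
Y(w) = 1 (Y(w) = (2*w)/((2*w)) = (2*w)*(1/(2*w)) = 1)
c - Y(m(-8)) = 16964 - 1*1 = 16964 - 1 = 16963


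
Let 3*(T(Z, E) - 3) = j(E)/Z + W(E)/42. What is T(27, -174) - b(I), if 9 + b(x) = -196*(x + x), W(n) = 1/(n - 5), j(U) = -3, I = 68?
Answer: 1804407707/67662 ≈ 26668.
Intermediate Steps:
W(n) = 1/(-5 + n)
b(x) = -9 - 392*x (b(x) = -9 - 196*(x + x) = -9 - 392*x)
T(Z, E) = 3 - 1/Z + 1/(126*(-5 + E)) (T(Z, E) = 3 + (-3/Z + 1/((-5 + E)*42))/3 = 3 + (-3/Z + (1/42)/(-5 + E))/3 = 3 + (-3/Z + 1/(42*(-5 + E)))/3 = 3 + (-1/Z + 1/(126*(-5 + E))) = 3 - 1/Z + 1/(126*(-5 + E)))
T(27, -174) - b(I) = (5 - 1*(-174) + (1/126)*27 + 3*27*(-5 - 174))/(27*(-5 - 174)) - (-9 - 392*68) = (1/27)*(5 + 174 + 3/14 + 3*27*(-179))/(-179) - (-9 - 26656) = (1/27)*(-1/179)*(5 + 174 + 3/14 - 14499) - 1*(-26665) = (1/27)*(-1/179)*(-200477/14) + 26665 = 200477/67662 + 26665 = 1804407707/67662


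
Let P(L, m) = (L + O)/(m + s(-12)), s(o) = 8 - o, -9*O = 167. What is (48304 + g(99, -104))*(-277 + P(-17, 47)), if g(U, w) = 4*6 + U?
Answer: -8104306877/603 ≈ -1.3440e+7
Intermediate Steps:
O = -167/9 (O = -1/9*167 = -167/9 ≈ -18.556)
g(U, w) = 24 + U
P(L, m) = (-167/9 + L)/(20 + m) (P(L, m) = (L - 167/9)/(m + (8 - 1*(-12))) = (-167/9 + L)/(m + (8 + 12)) = (-167/9 + L)/(m + 20) = (-167/9 + L)/(20 + m))
(48304 + g(99, -104))*(-277 + P(-17, 47)) = (48304 + (24 + 99))*(-277 + (-167/9 - 17)/(20 + 47)) = (48304 + 123)*(-277 - 320/9/67) = 48427*(-277 + (1/67)*(-320/9)) = 48427*(-277 - 320/603) = 48427*(-167351/603) = -8104306877/603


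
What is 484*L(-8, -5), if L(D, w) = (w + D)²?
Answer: 81796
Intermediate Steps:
L(D, w) = (D + w)²
484*L(-8, -5) = 484*(-8 - 5)² = 484*(-13)² = 484*169 = 81796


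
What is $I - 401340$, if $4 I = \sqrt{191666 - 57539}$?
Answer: $-401340 + \frac{3 \sqrt{14903}}{4} \approx -4.0125 \cdot 10^{5}$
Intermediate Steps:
$I = \frac{3 \sqrt{14903}}{4}$ ($I = \frac{\sqrt{191666 - 57539}}{4} = \frac{\sqrt{134127}}{4} = \frac{3 \sqrt{14903}}{4} \approx 91.558$)
$I - 401340 = \frac{3 \sqrt{14903}}{4} - 401340 = -401340 + \frac{3 \sqrt{14903}}{4}$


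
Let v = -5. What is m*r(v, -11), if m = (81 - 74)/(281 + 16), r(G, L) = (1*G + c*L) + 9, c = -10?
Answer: 266/99 ≈ 2.6869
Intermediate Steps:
r(G, L) = 9 + G - 10*L (r(G, L) = (1*G - 10*L) + 9 = (G - 10*L) + 9 = 9 + G - 10*L)
m = 7/297 ≈ 0.023569
m*r(v, -11) = 7*(9 - 5 - 10*(-11))/297 = 7*(9 - 5 + 110)/297 = (7/297)*114 = 266/99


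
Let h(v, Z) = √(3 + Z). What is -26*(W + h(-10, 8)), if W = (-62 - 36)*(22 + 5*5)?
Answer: 119756 - 26*√11 ≈ 1.1967e+5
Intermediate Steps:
W = -4606 (W = -98*(22 + 25) = -98*47 = -4606)
-26*(W + h(-10, 8)) = -26*(-4606 + √(3 + 8)) = -26*(-4606 + √11) = 119756 - 26*√11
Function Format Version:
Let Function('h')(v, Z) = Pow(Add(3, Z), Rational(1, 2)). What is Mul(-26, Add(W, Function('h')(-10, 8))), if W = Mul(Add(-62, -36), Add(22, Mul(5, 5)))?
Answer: Add(119756, Mul(-26, Pow(11, Rational(1, 2)))) ≈ 1.1967e+5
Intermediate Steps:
W = -4606 (W = Mul(-98, Add(22, 25)) = Mul(-98, 47) = -4606)
Mul(-26, Add(W, Function('h')(-10, 8))) = Mul(-26, Add(-4606, Pow(Add(3, 8), Rational(1, 2)))) = Mul(-26, Add(-4606, Pow(11, Rational(1, 2)))) = Add(119756, Mul(-26, Pow(11, Rational(1, 2))))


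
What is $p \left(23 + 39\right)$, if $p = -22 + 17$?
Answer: $-310$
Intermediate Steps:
$p = -5$
$p \left(23 + 39\right) = - 5 \left(23 + 39\right) = \left(-5\right) 62 = -310$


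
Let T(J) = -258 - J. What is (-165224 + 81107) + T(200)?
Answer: -84575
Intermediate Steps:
(-165224 + 81107) + T(200) = (-165224 + 81107) + (-258 - 1*200) = -84117 + (-258 - 200) = -84117 - 458 = -84575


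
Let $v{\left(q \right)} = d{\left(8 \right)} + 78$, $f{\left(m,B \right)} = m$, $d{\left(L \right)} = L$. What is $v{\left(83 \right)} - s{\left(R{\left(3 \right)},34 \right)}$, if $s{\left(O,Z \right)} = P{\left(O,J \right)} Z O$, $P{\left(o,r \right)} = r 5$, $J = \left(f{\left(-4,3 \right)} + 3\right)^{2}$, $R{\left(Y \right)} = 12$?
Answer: $-1954$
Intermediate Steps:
$v{\left(q \right)} = 86$ ($v{\left(q \right)} = 8 + 78 = 86$)
$J = 1$ ($J = \left(-4 + 3\right)^{2} = \left(-1\right)^{2} = 1$)
$P{\left(o,r \right)} = 5 r$
$s{\left(O,Z \right)} = 5 O Z$ ($s{\left(O,Z \right)} = 5 \cdot 1 Z O = 5 Z O = 5 O Z$)
$v{\left(83 \right)} - s{\left(R{\left(3 \right)},34 \right)} = 86 - 5 \cdot 12 \cdot 34 = 86 - 2040 = -1954$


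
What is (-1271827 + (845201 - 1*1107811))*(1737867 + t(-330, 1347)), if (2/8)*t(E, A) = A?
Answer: -2674914972435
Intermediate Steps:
t(E, A) = 4*A
(-1271827 + (845201 - 1*1107811))*(1737867 + t(-330, 1347)) = (-1271827 + (845201 - 1*1107811))*(1737867 + 4*1347) = (-1271827 + (845201 - 1107811))*(1737867 + 5388) = (-1271827 - 262610)*1743255 = -1534437*1743255 = -2674914972435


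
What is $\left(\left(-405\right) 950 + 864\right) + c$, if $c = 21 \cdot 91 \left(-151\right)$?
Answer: $-672447$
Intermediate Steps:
$c = -288561$ ($c = 1911 \left(-151\right) = -288561$)
$\left(\left(-405\right) 950 + 864\right) + c = \left(\left(-405\right) 950 + 864\right) - 288561 = \left(-384750 + 864\right) - 288561 = -383886 - 288561 = -672447$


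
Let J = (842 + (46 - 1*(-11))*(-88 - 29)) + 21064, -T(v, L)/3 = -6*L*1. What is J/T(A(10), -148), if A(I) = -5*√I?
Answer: -1693/296 ≈ -5.7196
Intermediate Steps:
T(v, L) = 18*L (T(v, L) = -3*(-6*L) = -(-18)*L = 18*L)
J = 15237 (J = (842 + (46 + 11)*(-117)) + 21064 = (842 + 57*(-117)) + 21064 = (842 - 6669) + 21064 = -5827 + 21064 = 15237)
J/T(A(10), -148) = 15237/((18*(-148))) = 15237/(-2664) = 15237*(-1/2664) = -1693/296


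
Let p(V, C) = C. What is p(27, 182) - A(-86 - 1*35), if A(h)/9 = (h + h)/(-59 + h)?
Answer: 1699/10 ≈ 169.90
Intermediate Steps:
A(h) = 18*h/(-59 + h) (A(h) = 9*((h + h)/(-59 + h)) = 9*((2*h)/(-59 + h)) = 9*(2*h/(-59 + h)) = 18*h/(-59 + h))
p(27, 182) - A(-86 - 1*35) = 182 - 18*(-86 - 1*35)/(-59 + (-86 - 1*35)) = 182 - 18*(-86 - 35)/(-59 + (-86 - 35)) = 182 - 18*(-121)/(-59 - 121) = 182 - 18*(-121)/(-180) = 182 - 18*(-121)*(-1)/180 = 182 - 1*121/10 = 182 - 121/10 = 1699/10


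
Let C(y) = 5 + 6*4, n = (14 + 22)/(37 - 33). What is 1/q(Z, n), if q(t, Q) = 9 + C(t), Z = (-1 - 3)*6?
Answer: 1/38 ≈ 0.026316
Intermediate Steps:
n = 9 (n = 36/4 = 36*(1/4) = 9)
C(y) = 29 (C(y) = 5 + 24 = 29)
Z = -24 (Z = -4*6 = -24)
q(t, Q) = 38 (q(t, Q) = 9 + 29 = 38)
1/q(Z, n) = 1/38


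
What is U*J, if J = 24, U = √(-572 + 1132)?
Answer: 96*√35 ≈ 567.94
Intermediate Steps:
U = 4*√35 (U = √560 = 4*√35 ≈ 23.664)
U*J = (4*√35)*24 = 96*√35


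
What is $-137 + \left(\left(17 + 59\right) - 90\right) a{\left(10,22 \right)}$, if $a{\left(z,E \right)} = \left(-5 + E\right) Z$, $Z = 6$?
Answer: $-1565$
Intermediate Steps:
$a{\left(z,E \right)} = -30 + 6 E$ ($a{\left(z,E \right)} = \left(-5 + E\right) 6 = -30 + 6 E$)
$-137 + \left(\left(17 + 59\right) - 90\right) a{\left(10,22 \right)} = -137 + \left(\left(17 + 59\right) - 90\right) \left(-30 + 6 \cdot 22\right) = -137 + \left(76 - 90\right) \left(-30 + 132\right) = -137 - 1428 = -1565$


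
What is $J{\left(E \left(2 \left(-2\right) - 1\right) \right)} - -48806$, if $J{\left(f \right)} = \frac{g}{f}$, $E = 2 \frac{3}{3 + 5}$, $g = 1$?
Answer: $\frac{732086}{15} \approx 48806.0$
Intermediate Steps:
$E = \frac{3}{4}$ ($E = 2 \cdot \frac{3}{8} = \frac{3}{4} \approx 0.75$)
$J{\left(f \right)} = \frac{1}{f}$ ($J{\left(f \right)} = 1 \frac{1}{f} = \frac{1}{f}$)
$J{\left(E \left(2 \left(-2\right) - 1\right) \right)} - -48806 = \frac{1}{\frac{3}{4} \left(2 \left(-2\right) - 1\right)} - -48806 = \frac{1}{\frac{3}{4} \left(-4 - 1\right)} + 48806 = \frac{1}{\frac{3}{4} \left(-5\right)} + 48806 = \frac{1}{- \frac{15}{4}} + 48806 = - \frac{4}{15} + 48806 = \frac{732086}{15}$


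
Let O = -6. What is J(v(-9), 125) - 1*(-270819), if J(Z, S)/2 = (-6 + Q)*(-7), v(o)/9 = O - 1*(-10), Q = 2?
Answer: 270875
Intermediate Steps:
v(o) = 36 (v(o) = 9*(-6 - 1*(-10)) = 9*(-6 + 10) = 9*4 = 36)
J(Z, S) = 56 (J(Z, S) = 2*((-6 + 2)*(-7)) = 2*(-4*(-7)) = 2*28 = 56)
J(v(-9), 125) - 1*(-270819) = 56 - 1*(-270819) = 56 + 270819 = 270875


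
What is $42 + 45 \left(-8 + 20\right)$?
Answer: $582$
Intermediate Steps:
$42 + 45 \left(-8 + 20\right) = 42 + 45 \cdot 12 = 42 + 540 = 582$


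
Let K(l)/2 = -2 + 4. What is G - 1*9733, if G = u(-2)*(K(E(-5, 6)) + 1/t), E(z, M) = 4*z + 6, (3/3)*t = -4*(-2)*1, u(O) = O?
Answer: -38965/4 ≈ -9741.3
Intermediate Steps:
t = 8 (t = -4*(-2)*1 = 8*1 = 8)
E(z, M) = 6 + 4*z
K(l) = 4 (K(l) = 2*(-2 + 4) = 2*2 = 4)
G = -33/4 (G = -2*(4 + 1/8) = -2*(4 + ⅛) = -2*33/8 = -33/4 ≈ -8.2500)
G - 1*9733 = -33/4 - 1*9733 = -33/4 - 9733 = -38965/4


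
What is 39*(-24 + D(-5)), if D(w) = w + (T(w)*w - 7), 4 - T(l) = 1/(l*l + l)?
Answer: -8697/4 ≈ -2174.3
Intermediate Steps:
T(l) = 4 - 1/(l + l²) (T(l) = 4 - 1/(l*l + l) = 4 - 1/(l² + l) = 4 - 1/(l + l²))
D(w) = -7 + w + (-1 + 4*w + 4*w²)/(1 + w) (D(w) = w + (((-1 + 4*w + 4*w²)/(w*(1 + w)))*w - 7) = w + ((-1 + 4*w + 4*w²)/(1 + w) - 7) = w + (-7 + (-1 + 4*w + 4*w²)/(1 + w)) = -7 + w + (-1 + 4*w + 4*w²)/(1 + w))
39*(-24 + D(-5)) = 39*(-24 + (-8 - 2*(-5) + 5*(-5)²)/(1 - 5)) = 39*(-24 + (-8 + 10 + 5*25)/(-4)) = 39*(-24 - (-8 + 10 + 125)/4) = 39*(-24 - ¼*127) = 39*(-24 - 127/4) = 39*(-223/4) = -8697/4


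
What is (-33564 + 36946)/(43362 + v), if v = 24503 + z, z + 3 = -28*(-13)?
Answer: 1691/34113 ≈ 0.049571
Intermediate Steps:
z = 361 (z = -3 - 28*(-13) = -3 + 364 = 361)
v = 24864 (v = 24503 + 361 = 24864)
(-33564 + 36946)/(43362 + v) = (-33564 + 36946)/(43362 + 24864) = 3382/68226 = 3382*(1/68226) = 1691/34113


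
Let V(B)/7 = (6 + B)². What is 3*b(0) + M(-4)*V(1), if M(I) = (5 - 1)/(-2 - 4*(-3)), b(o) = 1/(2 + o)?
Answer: 1387/10 ≈ 138.70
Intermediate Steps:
V(B) = 7*(6 + B)²
M(I) = ⅖ (M(I) = 4/(-2 + 12) = 4/10 = 4*(⅒) = ⅖)
3*b(0) + M(-4)*V(1) = 3/(2 + 0) + 2*(7*(6 + 1)²)/5 = 3/2 + 2*(7*7²)/5 = 3*(½) + 2*(7*49)/5 = 3/2 + (⅖)*343 = 3/2 + 686/5 = 1387/10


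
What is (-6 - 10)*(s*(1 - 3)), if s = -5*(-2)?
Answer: 320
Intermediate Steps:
s = 10
(-6 - 10)*(s*(1 - 3)) = (-6 - 10)*(10*(1 - 3)) = -160*(-2) = -16*(-20) = 320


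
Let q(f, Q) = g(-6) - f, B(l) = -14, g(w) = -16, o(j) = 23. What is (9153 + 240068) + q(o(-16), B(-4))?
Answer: 249182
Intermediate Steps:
q(f, Q) = -16 - f
(9153 + 240068) + q(o(-16), B(-4)) = (9153 + 240068) + (-16 - 1*23) = 249221 + (-16 - 23) = 249221 - 39 = 249182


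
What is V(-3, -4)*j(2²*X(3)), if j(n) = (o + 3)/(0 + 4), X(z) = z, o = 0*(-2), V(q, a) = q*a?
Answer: 9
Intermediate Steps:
V(q, a) = a*q
o = 0
j(n) = ¾ (j(n) = (0 + 3)/(0 + 4) = 3/4 = 3*(¼) = ¾)
V(-3, -4)*j(2²*X(3)) = -4*(-3)*(¾) = 12*(¾) = 9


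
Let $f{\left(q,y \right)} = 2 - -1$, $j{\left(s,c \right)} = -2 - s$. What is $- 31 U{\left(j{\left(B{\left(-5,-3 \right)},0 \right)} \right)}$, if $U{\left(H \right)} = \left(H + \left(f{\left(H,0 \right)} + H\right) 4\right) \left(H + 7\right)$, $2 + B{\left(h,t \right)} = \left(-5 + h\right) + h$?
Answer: $-59334$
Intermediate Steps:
$B{\left(h,t \right)} = -7 + 2 h$ ($B{\left(h,t \right)} = -2 + \left(\left(-5 + h\right) + h\right) = -2 + \left(-5 + 2 h\right) = -7 + 2 h$)
$f{\left(q,y \right)} = 3$ ($f{\left(q,y \right)} = 2 + 1 = 3$)
$U{\left(H \right)} = \left(7 + H\right) \left(12 + 5 H\right)$ ($U{\left(H \right)} = \left(H + \left(3 + H\right) 4\right) \left(H + 7\right) = \left(H + \left(12 + 4 H\right)\right) \left(7 + H\right) = \left(12 + 5 H\right) \left(7 + H\right) = \left(7 + H\right) \left(12 + 5 H\right)$)
$- 31 U{\left(j{\left(B{\left(-5,-3 \right)},0 \right)} \right)} = - 31 \left(84 + 5 \left(-2 - \left(-7 + 2 \left(-5\right)\right)\right)^{2} + 47 \left(-2 - \left(-7 + 2 \left(-5\right)\right)\right)\right) = - 31 \left(84 + 5 \left(-2 - \left(-7 - 10\right)\right)^{2} + 47 \left(-2 - \left(-7 - 10\right)\right)\right) = - 31 \left(84 + 5 \left(-2 - -17\right)^{2} + 47 \left(-2 - -17\right)\right) = - 31 \left(84 + 5 \left(-2 + 17\right)^{2} + 47 \left(-2 + 17\right)\right) = - 31 \left(84 + 5 \cdot 15^{2} + 47 \cdot 15\right) = - 31 \left(84 + 5 \cdot 225 + 705\right) = - 31 \left(84 + 1125 + 705\right) = \left(-31\right) 1914 = -59334$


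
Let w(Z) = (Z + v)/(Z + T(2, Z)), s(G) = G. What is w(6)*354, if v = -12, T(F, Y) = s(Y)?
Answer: -177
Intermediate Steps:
T(F, Y) = Y
w(Z) = (-12 + Z)/(2*Z) (w(Z) = (Z - 12)/(Z + Z) = (-12 + Z)/((2*Z)) = (-12 + Z)*(1/(2*Z)) = (-12 + Z)/(2*Z))
w(6)*354 = ((1/2)*(-12 + 6)/6)*354 = ((1/2)*(1/6)*(-6))*354 = -1/2*354 = -177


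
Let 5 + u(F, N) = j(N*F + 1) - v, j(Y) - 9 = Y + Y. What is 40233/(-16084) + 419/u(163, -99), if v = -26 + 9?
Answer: -1304293679/518725084 ≈ -2.5144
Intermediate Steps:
v = -17
j(Y) = 9 + 2*Y (j(Y) = 9 + (Y + Y) = 9 + 2*Y)
u(F, N) = 23 + 2*F*N (u(F, N) = -5 + ((9 + 2*(N*F + 1)) - 1*(-17)) = -5 + ((9 + 2*(F*N + 1)) + 17) = -5 + ((9 + 2*(1 + F*N)) + 17) = -5 + ((9 + (2 + 2*F*N)) + 17) = -5 + ((11 + 2*F*N) + 17) = -5 + (28 + 2*F*N) = 23 + 2*F*N)
40233/(-16084) + 419/u(163, -99) = 40233/(-16084) + 419/(23 + 2*163*(-99)) = 40233*(-1/16084) + 419/(23 - 32274) = -40233/16084 + 419/(-32251) = -40233/16084 + 419*(-1/32251) = -40233/16084 - 419/32251 = -1304293679/518725084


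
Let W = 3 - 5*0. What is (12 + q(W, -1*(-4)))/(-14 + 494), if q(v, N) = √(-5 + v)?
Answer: 1/40 + I*√2/480 ≈ 0.025 + 0.0029463*I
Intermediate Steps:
W = 3 (W = 3 + 0 = 3)
(12 + q(W, -1*(-4)))/(-14 + 494) = (12 + √(-5 + 3))/(-14 + 494) = (12 + √(-2))/480 = (12 + I*√2)*(1/480) = 1/40 + I*√2/480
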